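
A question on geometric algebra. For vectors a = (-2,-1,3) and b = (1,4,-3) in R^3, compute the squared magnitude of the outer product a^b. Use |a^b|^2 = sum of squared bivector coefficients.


a wedge b = (a1*b2 - a2*b1)*e12 + (a1*b3 - a3*b1)*e13 + (a2*b3 - a3*b2)*e23
e12 coeff: (-2)*4 - (-1)*1 = -8 - (-1) = -7
e13 coeff: (-2)*(-3) - 3*1 = 6 - 3 = 3
e23 coeff: (-1)*(-3) - 3*4 = 3 - 12 = -9
|a wedge b|^2 = (-7)^2 + 3^2 + (-9)^2
= 49 + 9 + 81
= 139


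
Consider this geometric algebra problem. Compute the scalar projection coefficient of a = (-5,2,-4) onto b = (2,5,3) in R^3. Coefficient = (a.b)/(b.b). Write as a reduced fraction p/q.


Projection coefficient = (a . b) / (b . b)
a . b = (-5)*2 + 2*5 + (-4)*3
= -10 + 10 + (-12) = -12
b . b = 2^2 + 5^2 + 3^2
= 4 + 25 + 9 = 38
Coefficient = -12/38
In lowest terms: -6/19


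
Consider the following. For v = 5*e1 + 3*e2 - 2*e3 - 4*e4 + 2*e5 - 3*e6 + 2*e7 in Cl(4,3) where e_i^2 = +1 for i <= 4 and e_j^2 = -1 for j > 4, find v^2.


v^2 = sum of c_i^2 * e_i^2
Positive signature terms (e_i^2 = +1): 5^2 + 3^2 + (-2)^2 + (-4)^2 = 54
Negative signature terms (e_j^2 = -1): 2^2 + (-3)^2 + 2^2 = 17
v^2 = 54 - 17 = 37


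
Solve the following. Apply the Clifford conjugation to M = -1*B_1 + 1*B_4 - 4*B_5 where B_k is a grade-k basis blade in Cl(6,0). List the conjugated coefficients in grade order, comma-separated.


Clifford conjugate sign for grade k: (-1)^(k(k+1)/2)
Grade 1: (-1)^(1*2/2) = (-1)^1 = -1, coeff -1 -> 1
Grade 4: (-1)^(4*5/2) = (-1)^10 = 1, coeff 1 -> 1
Grade 5: (-1)^(5*6/2) = (-1)^15 = -1, coeff -4 -> 4
Conjugated coefficients: 1, 1, 4


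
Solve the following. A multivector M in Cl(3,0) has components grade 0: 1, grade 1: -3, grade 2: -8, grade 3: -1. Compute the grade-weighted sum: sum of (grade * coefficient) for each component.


Grade-weighted sum = sum of grade_k * coefficient_k
0*1 = 0
1*(-3) = -3
2*(-8) = -16
3*(-1) = -3
Total = 0 + (-3) + (-16) + (-3) = -22


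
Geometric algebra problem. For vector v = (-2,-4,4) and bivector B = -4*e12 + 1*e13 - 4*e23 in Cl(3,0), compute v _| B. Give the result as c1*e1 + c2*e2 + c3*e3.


Left contraction v _| B = <vB>_1 (grade-1 part of the geometric product vB).
Using e1_|e12 = e2, e2_|e12 = -e1, e1_|e13 = e3, e3_|e13 = -e1, e2_|e23 = e3, e3_|e23 = -e2:
e1 coeff: -v2*b12 - v3*b13 = -(-4)*(-4) - (4)*(1) = -20
e2 coeff: v1*b12 - v3*b23 = (-2)*(-4) - (4)*(-4) = 24
e3 coeff: v1*b13 + v2*b23 = (-2)*(1) + (-4)*(-4) = 14
v _| B = -20*e1 + 24*e2 + 14*e3


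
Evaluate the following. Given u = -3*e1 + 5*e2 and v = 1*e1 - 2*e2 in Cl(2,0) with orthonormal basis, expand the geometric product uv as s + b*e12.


Expand: (-3*e1 + 5*e2)(1*e1 - 2*e2)
= (-3)*1*e1e1 + (-3)*(-2)*e1e2 + 5*1*e2e1 + 5*(-2)*e2e2
Using e1^2 = e2^2 = 1, e2e1 = -e1e2:
Scalar part s = (-3)*1 + 5*(-2) = -3 + (-10) = -13
Bivector part b = (-3)*(-2) - 5*1 = 6 - 5 = 1
uv = -13 + 1*e12


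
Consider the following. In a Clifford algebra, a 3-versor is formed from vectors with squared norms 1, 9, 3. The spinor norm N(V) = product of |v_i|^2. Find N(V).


Spinor norm N(V) = |v1|^2 * |v2|^2 * ... * |v3|^2
= 1 * 9 * 3
Running product: 1, 9, 27
N(V) = 27


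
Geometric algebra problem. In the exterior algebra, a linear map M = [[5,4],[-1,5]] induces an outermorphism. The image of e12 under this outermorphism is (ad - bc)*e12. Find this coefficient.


The outermorphism of a linear map f sends e1^e2 to f(e1)^f(e2).
f(e1) = 5*e1 - 1*e2
f(e2) = 4*e1 + 5*e2
f(e1) ^ f(e2) = (5*e1 - 1*e2) ^ (4*e1 + 5*e2)
= 5*5*e12 + (-1)*4*e21
= (25 - (-4))*e12
= 29*e12
Coefficient = 29


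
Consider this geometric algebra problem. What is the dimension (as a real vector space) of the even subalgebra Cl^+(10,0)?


Even subalgebra dimension = 2^(n-1)
n = 10 + 0 = 10
2^(10 - 1) = 2^9 = 512
Verification: sum of C(10,k) for even k = 1 + 45 + 210 + 210 + 45 + 1 = 512
Result = 512


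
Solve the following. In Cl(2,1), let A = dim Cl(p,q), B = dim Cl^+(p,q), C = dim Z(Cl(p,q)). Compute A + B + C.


n = 2 + 1 = 3
Total dim = 2^3 = 8
Even subalgebra dim = 2^2 = 4
n is odd, so center dim = 2
Sum = 8 + 4 + 2 = 14


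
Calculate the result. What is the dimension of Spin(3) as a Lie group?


Spin(n) double-covers SO(n); both have Lie algebra so(n) of dimension n(n-1)/2.
n = 3
n(n-1) = 3 * 2 = 6
dim Spin(3) = 6/2 = 3


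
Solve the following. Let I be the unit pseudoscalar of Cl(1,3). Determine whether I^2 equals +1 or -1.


The pseudoscalar I = e1...e_n (product of all n generators) of Cl(p,q) satisfies I^2 = (-1)^(q + n(n-1)/2).
p = 1, q = 3, n = p + q = 4
n(n-1)/2 = 4 * 3 / 2 = 6
Exponent = q + n(n-1)/2 = 3 + 6 = 9
I^2 = (-1)^9 = -1


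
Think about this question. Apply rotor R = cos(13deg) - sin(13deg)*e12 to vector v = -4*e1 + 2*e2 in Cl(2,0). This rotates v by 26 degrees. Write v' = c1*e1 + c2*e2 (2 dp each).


Rotor R = cos(13deg) - sin(13deg)*e12
Rotation angle theta = 2 * 13 = 26 degrees
v' = R*v*~R rotates v by theta.
cos(26deg) = 0.8988, sin(26deg) = 0.4384
v'_1 = -4*cos(26deg) - 2*sin(26deg)
= -4*0.8988 - 2*0.4384
= -4.47
v'_2 = -4*sin(26deg) + 2*cos(26deg)
= -4*0.4384 + 2*0.8988
= 0.04
v' = -4.47*e1 + 0.04*e2


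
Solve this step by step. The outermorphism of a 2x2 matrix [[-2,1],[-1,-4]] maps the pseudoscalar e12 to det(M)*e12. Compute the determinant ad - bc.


The outermorphism of a linear map f sends e1^e2 to f(e1)^f(e2).
f(e1) = -2*e1 - 1*e2
f(e2) = 1*e1 - 4*e2
f(e1) ^ f(e2) = (-2*e1 - 1*e2) ^ (1*e1 - 4*e2)
= (-2)*(-4)*e12 + (-1)*1*e21
= (8 - (-1))*e12
= 9*e12
Coefficient = 9


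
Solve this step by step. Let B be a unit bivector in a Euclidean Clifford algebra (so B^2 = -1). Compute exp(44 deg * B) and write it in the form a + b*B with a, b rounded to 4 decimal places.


For a unit bivector B with B^2 = -1, the exponential series gives
e^(theta*B) = cos(theta) + sin(theta)*B (the GA analogue of Euler's formula).
theta = 44 degrees = 0.767945 rad
cos(44 deg) = 0.7193
sin(44 deg) = 0.6947
exp(theta*B) = 0.7193 + 0.6947*B


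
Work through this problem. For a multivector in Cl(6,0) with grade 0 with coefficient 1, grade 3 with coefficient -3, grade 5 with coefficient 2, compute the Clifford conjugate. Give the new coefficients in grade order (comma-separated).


Clifford conjugate sign for grade k: (-1)^(k(k+1)/2)
Grade 0: (-1)^(0*1/2) = (-1)^0 = 1, coeff 1 -> 1
Grade 3: (-1)^(3*4/2) = (-1)^6 = 1, coeff -3 -> -3
Grade 5: (-1)^(5*6/2) = (-1)^15 = -1, coeff 2 -> -2
Conjugated coefficients: 1, -3, -2


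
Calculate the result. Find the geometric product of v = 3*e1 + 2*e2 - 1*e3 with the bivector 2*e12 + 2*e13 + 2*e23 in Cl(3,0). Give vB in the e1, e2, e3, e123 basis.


vB has grade-1 (vector) and grade-3 (trivector) parts: vB = (v _| B) + (v ^ B).
Vector part <vB>_1:
  e1: -v2*b12 - v3*b13 = -(2)*(2) - (-1)*(2) = -2
  e2: v1*b12 - v3*b23 = (3)*(2) - (-1)*(2) = 8
  e3: v1*b13 + v2*b23 = (3)*(2) + (2)*(2) = 10
Trivector part <vB>_3:
  e123: v1*b23 - v2*b13 + v3*b12 = (3)*(2) - (2)*(2) + (-1)*(2) = 0
vB = -2*e1 + 8*e2 + 10*e3 + 0*e123


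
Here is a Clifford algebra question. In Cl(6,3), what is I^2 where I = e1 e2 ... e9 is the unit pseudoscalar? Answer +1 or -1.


The pseudoscalar I = e1...e_n (product of all n generators) of Cl(p,q) satisfies I^2 = (-1)^(q + n(n-1)/2).
p = 6, q = 3, n = p + q = 9
n(n-1)/2 = 9 * 8 / 2 = 36
Exponent = q + n(n-1)/2 = 3 + 36 = 39
I^2 = (-1)^39 = -1


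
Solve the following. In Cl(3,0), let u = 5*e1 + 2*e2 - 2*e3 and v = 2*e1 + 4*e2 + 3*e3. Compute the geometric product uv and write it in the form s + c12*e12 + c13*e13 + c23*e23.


In Cl(3,0): e_i^2 = 1, e_ie_j = -e_je_i for i != j.
Scalar part = u . v = 5*2 + 2*4 + (-2)*3
= 10 + 8 + (-6) = 12
e12 coeff = 5*4 - 2*2 = 20 - 4 = 16
e13 coeff = 5*3 - (-2)*2 = 15 - (-4) = 19
e23 coeff = 2*3 - (-2)*4 = 6 - (-8) = 14
uv = 12 + 16*e12 + 19*e13 + 14*e23


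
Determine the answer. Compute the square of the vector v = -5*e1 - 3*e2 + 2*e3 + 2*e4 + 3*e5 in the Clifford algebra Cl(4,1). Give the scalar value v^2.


v^2 = sum of c_i^2 * e_i^2
Positive signature terms (e_i^2 = +1): (-5)^2 + (-3)^2 + 2^2 + 2^2 = 42
Negative signature terms (e_j^2 = -1): 3^2 = 9
v^2 = 42 - 9 = 33


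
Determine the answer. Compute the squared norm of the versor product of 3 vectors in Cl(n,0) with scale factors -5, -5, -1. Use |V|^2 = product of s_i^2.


Each vector v_i has |v_i|^2 = s_i^2
Squared scales: (-5)^2 = 25, (-5)^2 = 25, (-1)^2 = 1
|V|^2 = 25 * 25 * 1
= 625


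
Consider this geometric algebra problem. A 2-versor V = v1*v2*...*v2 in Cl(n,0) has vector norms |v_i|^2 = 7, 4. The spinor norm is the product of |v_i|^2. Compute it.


Spinor norm N(V) = |v1|^2 * |v2|^2 * ... * |v2|^2
= 7 * 4
Running product: 7, 28
N(V) = 28


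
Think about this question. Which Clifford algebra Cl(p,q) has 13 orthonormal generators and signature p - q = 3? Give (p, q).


We need p + q = 13 and p - q = 3.
Adding: 2p = 13 + 3 = 16, so p = 8.
Then q = 13 - 8 = 5.
(p, q) = (8, 5)


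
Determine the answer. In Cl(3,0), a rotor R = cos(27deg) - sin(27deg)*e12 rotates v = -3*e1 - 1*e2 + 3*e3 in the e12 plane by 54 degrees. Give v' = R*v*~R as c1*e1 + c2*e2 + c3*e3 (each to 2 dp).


Rotor R = cos(27deg) - sin(27deg)*e12
Rotation angle theta = 2 * 27 = 54 degrees in the e12 plane (e1 -> e2).
The component perpendicular to the plane (e3) is invariant: v'_3 = v3 = 3.00
cos(54deg) = 0.5878, sin(54deg) = 0.8090
v'_1 = v1*cos(theta) - v2*sin(theta) = -3*0.5878 - (-1)*0.8090 = -0.95
v'_2 = v1*sin(theta) + v2*cos(theta) = -3*0.8090 + (-1)*0.5878 = -3.01
v' = -0.95*e1 - 3.01*e2 + 3.00*e3


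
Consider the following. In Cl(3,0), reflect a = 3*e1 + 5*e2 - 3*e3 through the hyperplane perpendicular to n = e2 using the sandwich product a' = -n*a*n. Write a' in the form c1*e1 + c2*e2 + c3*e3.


Reflection formula: a' = -n*a*n, with n = e2 (unit vector, n^2 = 1).
For reflection through hyperplane perp to e2:
The component along e2 flips sign, others stay.
a = (3, 5, -3)
a' = (3, -5, -3)
a' = 3*e1 - 5*e2 - 3*e3


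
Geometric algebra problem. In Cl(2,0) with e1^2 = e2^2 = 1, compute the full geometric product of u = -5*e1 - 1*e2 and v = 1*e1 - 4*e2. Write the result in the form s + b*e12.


Expand: (-5*e1 - 1*e2)(1*e1 - 4*e2)
= (-5)*1*e1e1 + (-5)*(-4)*e1e2 + (-1)*1*e2e1 + (-1)*(-4)*e2e2
Using e1^2 = e2^2 = 1, e2e1 = -e1e2:
Scalar part s = (-5)*1 + (-1)*(-4) = -5 + 4 = -1
Bivector part b = (-5)*(-4) - (-1)*1 = 20 - (-1) = 21
uv = -1 + 21*e12


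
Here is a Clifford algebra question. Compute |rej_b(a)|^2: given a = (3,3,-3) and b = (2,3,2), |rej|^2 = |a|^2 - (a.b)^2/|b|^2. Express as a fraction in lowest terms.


|a|^2 = 3^2 + 3^2 + (-3)^2 = 27
|b|^2 = 2^2 + 3^2 + 2^2 = 17
a . b = 3*2 + 3*3 + (-3)*2 = 9
(a.b)^2 = 9^2 = 81
|rej|^2 = 27 - 81/17
= (459 - 81)/17
= 378/17
In lowest terms: 378/17


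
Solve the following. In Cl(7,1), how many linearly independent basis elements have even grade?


Even subalgebra dimension = 2^(n-1)
n = 7 + 1 = 8
2^(8 - 1) = 2^7 = 128
Verification: sum of C(8,k) for even k = 1 + 28 + 70 + 28 + 1 = 128
Result = 128


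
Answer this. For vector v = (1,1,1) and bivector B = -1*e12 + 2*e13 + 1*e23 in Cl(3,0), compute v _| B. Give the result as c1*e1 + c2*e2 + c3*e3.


Left contraction v _| B = <vB>_1 (grade-1 part of the geometric product vB).
Using e1_|e12 = e2, e2_|e12 = -e1, e1_|e13 = e3, e3_|e13 = -e1, e2_|e23 = e3, e3_|e23 = -e2:
e1 coeff: -v2*b12 - v3*b13 = -(1)*(-1) - (1)*(2) = -1
e2 coeff: v1*b12 - v3*b23 = (1)*(-1) - (1)*(1) = -2
e3 coeff: v1*b13 + v2*b23 = (1)*(2) + (1)*(1) = 3
v _| B = -1*e1 - 2*e2 + 3*e3


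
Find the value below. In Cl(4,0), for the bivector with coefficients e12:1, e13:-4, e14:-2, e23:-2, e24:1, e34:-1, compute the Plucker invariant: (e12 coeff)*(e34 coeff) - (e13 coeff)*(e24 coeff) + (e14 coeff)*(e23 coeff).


Plucker relation: af - be + cd
a*f = 1*(-1) = -1
b*e = (-4)*1 = -4
c*d = (-2)*(-2) = 4
af - be + cd = -1 - (-4) + 4
= 7


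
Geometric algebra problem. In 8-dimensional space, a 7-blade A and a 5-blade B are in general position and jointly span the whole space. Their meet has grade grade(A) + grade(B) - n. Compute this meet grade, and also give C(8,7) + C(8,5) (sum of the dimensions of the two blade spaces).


Meet grade = grade(A) + grade(B) - n
= 7 + 5 - 8 = 4
C(8,7) = 8
C(8,5) = 56
dim_A + dim_B = 8 + 56 = 64


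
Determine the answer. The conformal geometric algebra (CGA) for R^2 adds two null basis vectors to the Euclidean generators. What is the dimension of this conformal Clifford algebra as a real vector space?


The conformal model of R^2 uses Cl(3,1): the 2 Euclidean generators plus two extra orthogonal generators e+ (e+^2 = +1) and e- (e-^2 = -1), from which the null vectors e0, einf are built.
Number of generators m = 2 + 2 = 4.
dim Cl(p,q) = 2^m = 2^4 = 16


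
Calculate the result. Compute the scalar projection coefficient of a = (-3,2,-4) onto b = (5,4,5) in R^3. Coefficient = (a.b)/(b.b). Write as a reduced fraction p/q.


Projection coefficient = (a . b) / (b . b)
a . b = (-3)*5 + 2*4 + (-4)*5
= -15 + 8 + (-20) = -27
b . b = 5^2 + 4^2 + 5^2
= 25 + 16 + 25 = 66
Coefficient = -27/66
In lowest terms: -9/22


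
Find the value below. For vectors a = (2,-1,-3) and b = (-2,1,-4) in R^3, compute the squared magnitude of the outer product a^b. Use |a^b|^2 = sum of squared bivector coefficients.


a wedge b = (a1*b2 - a2*b1)*e12 + (a1*b3 - a3*b1)*e13 + (a2*b3 - a3*b2)*e23
e12 coeff: 2*1 - (-1)*(-2) = 2 - 2 = 0
e13 coeff: 2*(-4) - (-3)*(-2) = -8 - 6 = -14
e23 coeff: (-1)*(-4) - (-3)*1 = 4 - (-3) = 7
|a wedge b|^2 = 0^2 + (-14)^2 + 7^2
= 0 + 196 + 49
= 245


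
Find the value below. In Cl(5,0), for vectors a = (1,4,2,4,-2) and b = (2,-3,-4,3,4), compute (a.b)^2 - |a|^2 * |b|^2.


a . b = 1*2 + 4*(-3) + 2*(-4) + 4*3 + (-2)*4
= 2 + (-12) + (-8) + 12 + (-8) = -14
|a|^2 = 1^2 + 4^2 + 2^2 + 4^2 + (-2)^2 = 41
|b|^2 = 2^2 + (-3)^2 + (-4)^2 + 3^2 + 4^2 = 54
(a.b)^2 = (-14)^2 = 196
|a|^2 * |b|^2 = 41 * 54 = 2214
Result = 196 - 2214 = -2018


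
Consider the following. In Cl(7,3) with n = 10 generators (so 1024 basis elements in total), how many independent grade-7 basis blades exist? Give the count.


Number of grade-k basis blades in Cl(p,q) with n = p + q is C(n, k).
n = 7 + 3 = 10
C(10, 7) = 10! / (7! * 3!)
= 3628800 / (5040 * 6)
= 120


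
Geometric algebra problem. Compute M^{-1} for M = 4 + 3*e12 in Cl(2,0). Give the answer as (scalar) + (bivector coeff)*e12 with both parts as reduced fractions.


M = 4 + 3*e12, where e12^2 = -1.
Since M commutes with its reverse ~M = a - b*e12, M * ~M = a^2 - b^2*e12^2 = a^2 + b^2.
So M^{-1} = ~M / (a^2 + b^2) = (a - b*e12)/(a^2 + b^2).
a^2 + b^2 = 16 + 9 = 25
Scalar part = 4/25 = 4/25
Bivector coeff = -3/25 = -3/25
M^{-1} = 4/25 - 3/25*e12


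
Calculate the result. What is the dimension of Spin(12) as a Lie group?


Spin(n) double-covers SO(n); both have Lie algebra so(n) of dimension n(n-1)/2.
n = 12
n(n-1) = 12 * 11 = 132
dim Spin(12) = 132/2 = 66


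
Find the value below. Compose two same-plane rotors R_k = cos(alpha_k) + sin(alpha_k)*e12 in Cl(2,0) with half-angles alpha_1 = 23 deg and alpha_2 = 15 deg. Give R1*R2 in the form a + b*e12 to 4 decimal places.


Same-plane rotors commute and their half-angles add:
R1*R2 = cos(a1 + a2) + sin(a1 + a2)*e12.
a1 + a2 = 23 + 15 = 38 deg
cos(38 deg) = 0.7880
sin(38 deg) = 0.6157
R1*R2 = 0.7880 + 0.6157*e12


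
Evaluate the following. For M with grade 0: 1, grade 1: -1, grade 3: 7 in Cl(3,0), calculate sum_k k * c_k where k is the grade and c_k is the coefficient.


Grade-weighted sum = sum of grade_k * coefficient_k
0*1 = 0
1*(-1) = -1
3*7 = 21
Total = 0 + (-1) + 21 = 20


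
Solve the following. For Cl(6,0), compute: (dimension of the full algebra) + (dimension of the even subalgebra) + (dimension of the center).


n = 6 + 0 = 6
Total dim = 2^6 = 64
Even subalgebra dim = 2^5 = 32
n is even, so center dim = 1
Sum = 64 + 32 + 1 = 97


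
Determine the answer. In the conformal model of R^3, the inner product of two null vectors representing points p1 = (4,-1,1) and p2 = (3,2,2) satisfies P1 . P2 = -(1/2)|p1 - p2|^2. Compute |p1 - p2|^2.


p1 - p2 = (1, -3, -1)
|p1 - p2|^2 = 1^2 + (-3)^2 + (-1)^2
= 1 + 9 + 1
= 11


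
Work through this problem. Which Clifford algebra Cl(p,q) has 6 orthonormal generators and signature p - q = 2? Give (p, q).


We need p + q = 6 and p - q = 2.
Adding: 2p = 6 + 2 = 8, so p = 4.
Then q = 6 - 4 = 2.
(p, q) = (4, 2)


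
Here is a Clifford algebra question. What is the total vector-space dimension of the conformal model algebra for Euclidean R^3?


The conformal model of R^3 uses Cl(4,1): the 3 Euclidean generators plus two extra orthogonal generators e+ (e+^2 = +1) and e- (e-^2 = -1), from which the null vectors e0, einf are built.
Number of generators m = 3 + 2 = 5.
dim Cl(p,q) = 2^m = 2^5 = 32


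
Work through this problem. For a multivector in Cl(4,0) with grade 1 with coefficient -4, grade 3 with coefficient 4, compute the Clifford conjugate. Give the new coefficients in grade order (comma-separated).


Clifford conjugate sign for grade k: (-1)^(k(k+1)/2)
Grade 1: (-1)^(1*2/2) = (-1)^1 = -1, coeff -4 -> 4
Grade 3: (-1)^(3*4/2) = (-1)^6 = 1, coeff 4 -> 4
Conjugated coefficients: 4, 4


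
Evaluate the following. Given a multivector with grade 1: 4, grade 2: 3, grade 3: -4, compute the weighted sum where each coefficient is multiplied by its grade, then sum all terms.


Grade-weighted sum = sum of grade_k * coefficient_k
1*4 = 4
2*3 = 6
3*(-4) = -12
Total = 4 + 6 + (-12) = -2


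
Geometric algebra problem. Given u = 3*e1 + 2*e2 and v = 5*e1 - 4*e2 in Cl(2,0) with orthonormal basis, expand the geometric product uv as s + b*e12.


Expand: (3*e1 + 2*e2)(5*e1 - 4*e2)
= 3*5*e1e1 + 3*(-4)*e1e2 + 2*5*e2e1 + 2*(-4)*e2e2
Using e1^2 = e2^2 = 1, e2e1 = -e1e2:
Scalar part s = 3*5 + 2*(-4) = 15 + (-8) = 7
Bivector part b = 3*(-4) - 2*5 = -12 - 10 = -22
uv = 7 - 22*e12


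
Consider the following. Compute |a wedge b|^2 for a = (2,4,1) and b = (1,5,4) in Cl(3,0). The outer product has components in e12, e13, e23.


a wedge b = (a1*b2 - a2*b1)*e12 + (a1*b3 - a3*b1)*e13 + (a2*b3 - a3*b2)*e23
e12 coeff: 2*5 - 4*1 = 10 - 4 = 6
e13 coeff: 2*4 - 1*1 = 8 - 1 = 7
e23 coeff: 4*4 - 1*5 = 16 - 5 = 11
|a wedge b|^2 = 6^2 + 7^2 + 11^2
= 36 + 49 + 121
= 206


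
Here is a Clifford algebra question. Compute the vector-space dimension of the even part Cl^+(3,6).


Even subalgebra dimension = 2^(n-1)
n = 3 + 6 = 9
2^(9 - 1) = 2^8 = 256
Verification: sum of C(9,k) for even k = 1 + 36 + 126 + 84 + 9 = 256
Result = 256


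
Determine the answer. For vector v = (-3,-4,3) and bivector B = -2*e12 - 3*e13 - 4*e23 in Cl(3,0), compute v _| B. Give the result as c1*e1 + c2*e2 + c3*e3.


Left contraction v _| B = <vB>_1 (grade-1 part of the geometric product vB).
Using e1_|e12 = e2, e2_|e12 = -e1, e1_|e13 = e3, e3_|e13 = -e1, e2_|e23 = e3, e3_|e23 = -e2:
e1 coeff: -v2*b12 - v3*b13 = -(-4)*(-2) - (3)*(-3) = 1
e2 coeff: v1*b12 - v3*b23 = (-3)*(-2) - (3)*(-4) = 18
e3 coeff: v1*b13 + v2*b23 = (-3)*(-3) + (-4)*(-4) = 25
v _| B = 1*e1 + 18*e2 + 25*e3


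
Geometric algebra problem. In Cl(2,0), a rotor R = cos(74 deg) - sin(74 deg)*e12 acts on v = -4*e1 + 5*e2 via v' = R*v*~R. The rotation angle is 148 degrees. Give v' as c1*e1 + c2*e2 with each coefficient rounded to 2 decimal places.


Rotor R = cos(74deg) - sin(74deg)*e12
Rotation angle theta = 2 * 74 = 148 degrees
v' = R*v*~R rotates v by theta.
cos(148deg) = -0.8480, sin(148deg) = 0.5299
v'_1 = -4*cos(148deg) - 5*sin(148deg)
= -4*(-0.8480) - 5*0.5299
= 0.74
v'_2 = -4*sin(148deg) + 5*cos(148deg)
= -4*0.5299 + 5*(-0.8480)
= -6.36
v' = 0.74*e1 - 6.36*e2


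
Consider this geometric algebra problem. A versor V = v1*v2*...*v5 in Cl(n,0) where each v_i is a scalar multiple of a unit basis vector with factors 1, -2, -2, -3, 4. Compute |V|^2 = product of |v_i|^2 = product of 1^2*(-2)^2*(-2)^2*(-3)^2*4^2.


Each vector v_i has |v_i|^2 = s_i^2
Squared scales: 1^2 = 1, (-2)^2 = 4, (-2)^2 = 4, (-3)^2 = 9, 4^2 = 16
|V|^2 = 1 * 4 * 4 * 9 * 16
= 2304


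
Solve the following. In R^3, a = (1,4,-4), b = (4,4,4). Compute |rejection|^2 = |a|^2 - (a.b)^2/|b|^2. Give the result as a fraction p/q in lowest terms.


|a|^2 = 1^2 + 4^2 + (-4)^2 = 33
|b|^2 = 4^2 + 4^2 + 4^2 = 48
a . b = 1*4 + 4*4 + (-4)*4 = 4
(a.b)^2 = 4^2 = 16
|rej|^2 = 33 - 16/48
= (1584 - 16)/48
= 1568/48
In lowest terms: 98/3


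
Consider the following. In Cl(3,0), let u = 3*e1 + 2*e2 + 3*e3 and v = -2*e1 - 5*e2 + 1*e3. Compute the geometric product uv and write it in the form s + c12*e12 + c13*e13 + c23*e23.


In Cl(3,0): e_i^2 = 1, e_ie_j = -e_je_i for i != j.
Scalar part = u . v = 3*(-2) + 2*(-5) + 3*1
= -6 + (-10) + 3 = -13
e12 coeff = 3*(-5) - 2*(-2) = -15 - (-4) = -11
e13 coeff = 3*1 - 3*(-2) = 3 - (-6) = 9
e23 coeff = 2*1 - 3*(-5) = 2 - (-15) = 17
uv = -13 - 11*e12 + 9*e13 + 17*e23


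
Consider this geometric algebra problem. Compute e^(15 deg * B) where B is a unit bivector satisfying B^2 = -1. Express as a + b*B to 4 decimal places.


For a unit bivector B with B^2 = -1, the exponential series gives
e^(theta*B) = cos(theta) + sin(theta)*B (the GA analogue of Euler's formula).
theta = 15 degrees = 0.261799 rad
cos(15 deg) = 0.9659
sin(15 deg) = 0.2588
exp(theta*B) = 0.9659 + 0.2588*B


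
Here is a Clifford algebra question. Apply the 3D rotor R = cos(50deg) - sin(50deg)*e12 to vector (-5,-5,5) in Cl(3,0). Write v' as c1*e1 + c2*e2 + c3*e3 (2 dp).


Rotor R = cos(50deg) - sin(50deg)*e12
Rotation angle theta = 2 * 50 = 100 degrees in the e12 plane (e1 -> e2).
The component perpendicular to the plane (e3) is invariant: v'_3 = v3 = 5.00
cos(100deg) = -0.1736, sin(100deg) = 0.9848
v'_1 = v1*cos(theta) - v2*sin(theta) = -5*(-0.1736) - (-5)*0.9848 = 5.79
v'_2 = v1*sin(theta) + v2*cos(theta) = -5*0.9848 + (-5)*(-0.1736) = -4.06
v' = 5.79*e1 - 4.06*e2 + 5.00*e3


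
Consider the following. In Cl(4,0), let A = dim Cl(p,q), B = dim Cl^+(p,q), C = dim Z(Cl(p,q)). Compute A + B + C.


n = 4 + 0 = 4
Total dim = 2^4 = 16
Even subalgebra dim = 2^3 = 8
n is even, so center dim = 1
Sum = 16 + 8 + 1 = 25


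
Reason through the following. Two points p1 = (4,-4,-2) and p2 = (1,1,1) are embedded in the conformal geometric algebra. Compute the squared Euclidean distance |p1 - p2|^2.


p1 - p2 = (3, -5, -3)
|p1 - p2|^2 = 3^2 + (-5)^2 + (-3)^2
= 9 + 25 + 9
= 43


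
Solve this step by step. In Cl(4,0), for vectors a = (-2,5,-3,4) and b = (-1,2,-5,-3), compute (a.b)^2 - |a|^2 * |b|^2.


a . b = (-2)*(-1) + 5*2 + (-3)*(-5) + 4*(-3)
= 2 + 10 + 15 + (-12) = 15
|a|^2 = (-2)^2 + 5^2 + (-3)^2 + 4^2 = 54
|b|^2 = (-1)^2 + 2^2 + (-5)^2 + (-3)^2 = 39
(a.b)^2 = 15^2 = 225
|a|^2 * |b|^2 = 54 * 39 = 2106
Result = 225 - 2106 = -1881


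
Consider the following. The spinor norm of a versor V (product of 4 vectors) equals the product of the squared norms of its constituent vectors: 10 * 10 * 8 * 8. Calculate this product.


Spinor norm N(V) = |v1|^2 * |v2|^2 * ... * |v4|^2
= 10 * 10 * 8 * 8
Running product: 10, 100, 800, 6400
N(V) = 6400


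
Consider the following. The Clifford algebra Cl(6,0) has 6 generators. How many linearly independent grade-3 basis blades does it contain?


Number of grade-k basis blades in Cl(p,q) with n = p + q is C(n, k).
n = 6 + 0 = 6
C(6, 3) = 6! / (3! * 3!)
= 720 / (6 * 6)
= 20


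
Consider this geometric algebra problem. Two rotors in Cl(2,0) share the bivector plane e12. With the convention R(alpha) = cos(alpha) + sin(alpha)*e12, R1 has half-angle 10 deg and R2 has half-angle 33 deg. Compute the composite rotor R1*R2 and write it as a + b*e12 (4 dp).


Same-plane rotors commute and their half-angles add:
R1*R2 = cos(a1 + a2) + sin(a1 + a2)*e12.
a1 + a2 = 10 + 33 = 43 deg
cos(43 deg) = 0.7314
sin(43 deg) = 0.6820
R1*R2 = 0.7314 + 0.6820*e12


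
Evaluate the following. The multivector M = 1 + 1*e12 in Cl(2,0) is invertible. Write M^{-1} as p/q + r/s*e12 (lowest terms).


M = 1 + 1*e12, where e12^2 = -1.
Since M commutes with its reverse ~M = a - b*e12, M * ~M = a^2 - b^2*e12^2 = a^2 + b^2.
So M^{-1} = ~M / (a^2 + b^2) = (a - b*e12)/(a^2 + b^2).
a^2 + b^2 = 1 + 1 = 2
Scalar part = 1/2 = 1/2
Bivector coeff = -1/2 = -1/2
M^{-1} = 1/2 - 1/2*e12


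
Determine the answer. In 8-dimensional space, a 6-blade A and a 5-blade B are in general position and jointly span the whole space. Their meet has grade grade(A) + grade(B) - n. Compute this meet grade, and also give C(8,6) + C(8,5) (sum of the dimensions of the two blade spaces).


Meet grade = grade(A) + grade(B) - n
= 6 + 5 - 8 = 3
C(8,6) = 28
C(8,5) = 56
dim_A + dim_B = 28 + 56 = 84


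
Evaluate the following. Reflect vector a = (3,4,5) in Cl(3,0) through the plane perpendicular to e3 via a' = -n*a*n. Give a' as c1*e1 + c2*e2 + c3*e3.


Reflection formula: a' = -n*a*n, with n = e3 (unit vector, n^2 = 1).
For reflection through hyperplane perp to e3:
The component along e3 flips sign, others stay.
a = (3, 4, 5)
a' = (3, 4, -5)
a' = 3*e1 + 4*e2 - 5*e3


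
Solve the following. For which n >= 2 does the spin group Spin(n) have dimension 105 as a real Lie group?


dim Spin(n) = dim so(n) = n(n-1)/2.
Solve n(n-1)/2 = 105, i.e. n^2 - n - 210 = 0.
Discriminant = 1 + 8*105 = 841
n = (1 + sqrt(841))/2 = (1 + 29)/2 = 15


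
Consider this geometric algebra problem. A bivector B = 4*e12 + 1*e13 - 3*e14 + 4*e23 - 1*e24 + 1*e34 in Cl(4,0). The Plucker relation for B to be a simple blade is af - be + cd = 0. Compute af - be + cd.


Plucker relation: af - be + cd
a*f = 4*1 = 4
b*e = 1*(-1) = -1
c*d = (-3)*4 = -12
af - be + cd = 4 - (-1) + (-12)
= -7


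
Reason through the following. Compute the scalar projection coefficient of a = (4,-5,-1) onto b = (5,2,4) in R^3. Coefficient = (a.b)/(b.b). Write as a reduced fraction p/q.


Projection coefficient = (a . b) / (b . b)
a . b = 4*5 + (-5)*2 + (-1)*4
= 20 + (-10) + (-4) = 6
b . b = 5^2 + 2^2 + 4^2
= 25 + 4 + 16 = 45
Coefficient = 6/45
In lowest terms: 2/15


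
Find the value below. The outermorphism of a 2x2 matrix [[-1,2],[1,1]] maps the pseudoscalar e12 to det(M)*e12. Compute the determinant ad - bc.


The outermorphism of a linear map f sends e1^e2 to f(e1)^f(e2).
f(e1) = -1*e1 + 1*e2
f(e2) = 2*e1 + 1*e2
f(e1) ^ f(e2) = (-1*e1 + 1*e2) ^ (2*e1 + 1*e2)
= (-1)*1*e12 + 1*2*e21
= (-1 - 2)*e12
= -3*e12
Coefficient = -3


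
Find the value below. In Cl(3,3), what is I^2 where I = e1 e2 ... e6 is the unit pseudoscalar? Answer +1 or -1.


The pseudoscalar I = e1...e_n (product of all n generators) of Cl(p,q) satisfies I^2 = (-1)^(q + n(n-1)/2).
p = 3, q = 3, n = p + q = 6
n(n-1)/2 = 6 * 5 / 2 = 15
Exponent = q + n(n-1)/2 = 3 + 15 = 18
I^2 = (-1)^18 = +1


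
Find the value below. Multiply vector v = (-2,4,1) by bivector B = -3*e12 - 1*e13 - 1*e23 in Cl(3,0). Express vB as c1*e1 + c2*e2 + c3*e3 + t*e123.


vB has grade-1 (vector) and grade-3 (trivector) parts: vB = (v _| B) + (v ^ B).
Vector part <vB>_1:
  e1: -v2*b12 - v3*b13 = -(4)*(-3) - (1)*(-1) = 13
  e2: v1*b12 - v3*b23 = (-2)*(-3) - (1)*(-1) = 7
  e3: v1*b13 + v2*b23 = (-2)*(-1) + (4)*(-1) = -2
Trivector part <vB>_3:
  e123: v1*b23 - v2*b13 + v3*b12 = (-2)*(-1) - (4)*(-1) + (1)*(-3) = 3
vB = 13*e1 + 7*e2 - 2*e3 + 3*e123


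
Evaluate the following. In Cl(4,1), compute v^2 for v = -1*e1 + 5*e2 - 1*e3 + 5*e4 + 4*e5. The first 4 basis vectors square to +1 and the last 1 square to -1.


v^2 = sum of c_i^2 * e_i^2
Positive signature terms (e_i^2 = +1): (-1)^2 + 5^2 + (-1)^2 + 5^2 = 52
Negative signature terms (e_j^2 = -1): 4^2 = 16
v^2 = 52 - 16 = 36


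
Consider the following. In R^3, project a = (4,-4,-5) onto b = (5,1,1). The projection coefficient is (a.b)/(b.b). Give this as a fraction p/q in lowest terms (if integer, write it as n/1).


Projection coefficient = (a . b) / (b . b)
a . b = 4*5 + (-4)*1 + (-5)*1
= 20 + (-4) + (-5) = 11
b . b = 5^2 + 1^2 + 1^2
= 25 + 1 + 1 = 27
Coefficient = 11/27
In lowest terms: 11/27


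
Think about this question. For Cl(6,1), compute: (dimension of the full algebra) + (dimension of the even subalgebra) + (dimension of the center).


n = 6 + 1 = 7
Total dim = 2^7 = 128
Even subalgebra dim = 2^6 = 64
n is odd, so center dim = 2
Sum = 128 + 64 + 2 = 194


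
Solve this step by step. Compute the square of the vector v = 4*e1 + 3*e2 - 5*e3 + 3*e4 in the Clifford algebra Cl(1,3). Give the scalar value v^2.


v^2 = sum of c_i^2 * e_i^2
Positive signature terms (e_i^2 = +1): 4^2 = 16
Negative signature terms (e_j^2 = -1): 3^2 + (-5)^2 + 3^2 = 43
v^2 = 16 - 43 = -27


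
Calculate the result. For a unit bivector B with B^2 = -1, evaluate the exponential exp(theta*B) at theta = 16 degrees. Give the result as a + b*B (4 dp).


For a unit bivector B with B^2 = -1, the exponential series gives
e^(theta*B) = cos(theta) + sin(theta)*B (the GA analogue of Euler's formula).
theta = 16 degrees = 0.279253 rad
cos(16 deg) = 0.9613
sin(16 deg) = 0.2756
exp(theta*B) = 0.9613 + 0.2756*B


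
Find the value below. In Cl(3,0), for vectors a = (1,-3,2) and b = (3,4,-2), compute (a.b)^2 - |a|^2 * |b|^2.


a . b = 1*3 + (-3)*4 + 2*(-2)
= 3 + (-12) + (-4) = -13
|a|^2 = 1^2 + (-3)^2 + 2^2 = 14
|b|^2 = 3^2 + 4^2 + (-2)^2 = 29
(a.b)^2 = (-13)^2 = 169
|a|^2 * |b|^2 = 14 * 29 = 406
Result = 169 - 406 = -237


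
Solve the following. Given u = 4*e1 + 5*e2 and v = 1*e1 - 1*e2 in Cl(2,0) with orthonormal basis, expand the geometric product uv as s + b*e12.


Expand: (4*e1 + 5*e2)(1*e1 - 1*e2)
= 4*1*e1e1 + 4*(-1)*e1e2 + 5*1*e2e1 + 5*(-1)*e2e2
Using e1^2 = e2^2 = 1, e2e1 = -e1e2:
Scalar part s = 4*1 + 5*(-1) = 4 + (-5) = -1
Bivector part b = 4*(-1) - 5*1 = -4 - 5 = -9
uv = -1 - 9*e12


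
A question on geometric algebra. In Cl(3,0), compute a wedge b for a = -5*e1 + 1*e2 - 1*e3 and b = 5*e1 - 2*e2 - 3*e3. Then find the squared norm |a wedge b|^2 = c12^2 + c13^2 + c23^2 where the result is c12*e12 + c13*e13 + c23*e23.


a wedge b = (a1*b2 - a2*b1)*e12 + (a1*b3 - a3*b1)*e13 + (a2*b3 - a3*b2)*e23
e12 coeff: (-5)*(-2) - 1*5 = 10 - 5 = 5
e13 coeff: (-5)*(-3) - (-1)*5 = 15 - (-5) = 20
e23 coeff: 1*(-3) - (-1)*(-2) = -3 - 2 = -5
|a wedge b|^2 = 5^2 + 20^2 + (-5)^2
= 25 + 400 + 25
= 450


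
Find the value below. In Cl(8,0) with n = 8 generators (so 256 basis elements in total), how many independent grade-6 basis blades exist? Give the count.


Number of grade-k basis blades in Cl(p,q) with n = p + q is C(n, k).
n = 8 + 0 = 8
C(8, 6) = 8! / (6! * 2!)
= 40320 / (720 * 2)
= 28


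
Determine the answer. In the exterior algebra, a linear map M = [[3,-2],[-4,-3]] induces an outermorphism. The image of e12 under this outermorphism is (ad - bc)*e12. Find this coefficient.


The outermorphism of a linear map f sends e1^e2 to f(e1)^f(e2).
f(e1) = 3*e1 - 4*e2
f(e2) = -2*e1 - 3*e2
f(e1) ^ f(e2) = (3*e1 - 4*e2) ^ (-2*e1 - 3*e2)
= 3*(-3)*e12 + (-4)*(-2)*e21
= (-9 - 8)*e12
= -17*e12
Coefficient = -17


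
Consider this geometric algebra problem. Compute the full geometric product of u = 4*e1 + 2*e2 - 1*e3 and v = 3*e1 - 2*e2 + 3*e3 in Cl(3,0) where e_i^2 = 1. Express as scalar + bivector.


In Cl(3,0): e_i^2 = 1, e_ie_j = -e_je_i for i != j.
Scalar part = u . v = 4*3 + 2*(-2) + (-1)*3
= 12 + (-4) + (-3) = 5
e12 coeff = 4*(-2) - 2*3 = -8 - 6 = -14
e13 coeff = 4*3 - (-1)*3 = 12 - (-3) = 15
e23 coeff = 2*3 - (-1)*(-2) = 6 - 2 = 4
uv = 5 - 14*e12 + 15*e13 + 4*e23


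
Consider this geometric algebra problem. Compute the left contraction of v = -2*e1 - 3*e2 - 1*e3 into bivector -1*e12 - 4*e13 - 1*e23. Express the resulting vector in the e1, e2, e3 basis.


Left contraction v _| B = <vB>_1 (grade-1 part of the geometric product vB).
Using e1_|e12 = e2, e2_|e12 = -e1, e1_|e13 = e3, e3_|e13 = -e1, e2_|e23 = e3, e3_|e23 = -e2:
e1 coeff: -v2*b12 - v3*b13 = -(-3)*(-1) - (-1)*(-4) = -7
e2 coeff: v1*b12 - v3*b23 = (-2)*(-1) - (-1)*(-1) = 1
e3 coeff: v1*b13 + v2*b23 = (-2)*(-4) + (-3)*(-1) = 11
v _| B = -7*e1 + 1*e2 + 11*e3


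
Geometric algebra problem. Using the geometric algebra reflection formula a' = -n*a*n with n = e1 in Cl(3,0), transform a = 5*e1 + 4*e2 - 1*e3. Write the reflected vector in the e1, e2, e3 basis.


Reflection formula: a' = -n*a*n, with n = e1 (unit vector, n^2 = 1).
For reflection through hyperplane perp to e1:
The component along e1 flips sign, others stay.
a = (5, 4, -1)
a' = (-5, 4, -1)
a' = -5*e1 + 4*e2 - 1*e3


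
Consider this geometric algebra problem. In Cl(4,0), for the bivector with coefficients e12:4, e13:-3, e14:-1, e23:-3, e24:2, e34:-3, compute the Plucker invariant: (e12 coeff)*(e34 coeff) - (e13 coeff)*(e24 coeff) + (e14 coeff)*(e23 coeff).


Plucker relation: af - be + cd
a*f = 4*(-3) = -12
b*e = (-3)*2 = -6
c*d = (-1)*(-3) = 3
af - be + cd = -12 - (-6) + 3
= -3


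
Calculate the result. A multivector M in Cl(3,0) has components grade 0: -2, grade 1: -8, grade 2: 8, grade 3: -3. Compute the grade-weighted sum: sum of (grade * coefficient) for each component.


Grade-weighted sum = sum of grade_k * coefficient_k
0*(-2) = 0
1*(-8) = -8
2*8 = 16
3*(-3) = -9
Total = 0 + (-8) + 16 + (-9) = -1


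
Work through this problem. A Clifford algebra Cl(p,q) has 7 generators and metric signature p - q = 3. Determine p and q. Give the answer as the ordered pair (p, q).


We need p + q = 7 and p - q = 3.
Adding: 2p = 7 + 3 = 10, so p = 5.
Then q = 7 - 5 = 2.
(p, q) = (5, 2)


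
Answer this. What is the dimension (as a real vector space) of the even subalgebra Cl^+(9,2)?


Even subalgebra dimension = 2^(n-1)
n = 9 + 2 = 11
2^(11 - 1) = 2^10 = 1024
Verification: sum of C(11,k) for even k = 1 + 55 + 330 + 462 + 165 + 11 = 1024
Result = 1024


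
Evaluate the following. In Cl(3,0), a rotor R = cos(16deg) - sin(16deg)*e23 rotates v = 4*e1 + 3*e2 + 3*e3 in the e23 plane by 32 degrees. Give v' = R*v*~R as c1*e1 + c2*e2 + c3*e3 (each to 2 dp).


Rotor R = cos(16deg) - sin(16deg)*e23
Rotation angle theta = 2 * 16 = 32 degrees in the e23 plane (e2 -> e3).
The component perpendicular to the plane (e1) is invariant: v'_1 = v1 = 4.00
cos(32deg) = 0.8480, sin(32deg) = 0.5299
v'_2 = v2*cos(theta) - v3*sin(theta) = 3*0.8480 - 3*0.5299 = 0.95
v'_3 = v2*sin(theta) + v3*cos(theta) = 3*0.5299 + 3*0.8480 = 4.13
v' = 4.00*e1 + 0.95*e2 + 4.13*e3


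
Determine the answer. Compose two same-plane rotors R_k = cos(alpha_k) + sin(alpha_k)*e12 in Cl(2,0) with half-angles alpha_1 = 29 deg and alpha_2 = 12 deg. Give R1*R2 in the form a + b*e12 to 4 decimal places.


Same-plane rotors commute and their half-angles add:
R1*R2 = cos(a1 + a2) + sin(a1 + a2)*e12.
a1 + a2 = 29 + 12 = 41 deg
cos(41 deg) = 0.7547
sin(41 deg) = 0.6561
R1*R2 = 0.7547 + 0.6561*e12


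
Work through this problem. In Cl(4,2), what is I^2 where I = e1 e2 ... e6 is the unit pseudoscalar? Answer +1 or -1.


The pseudoscalar I = e1...e_n (product of all n generators) of Cl(p,q) satisfies I^2 = (-1)^(q + n(n-1)/2).
p = 4, q = 2, n = p + q = 6
n(n-1)/2 = 6 * 5 / 2 = 15
Exponent = q + n(n-1)/2 = 2 + 15 = 17
I^2 = (-1)^17 = -1


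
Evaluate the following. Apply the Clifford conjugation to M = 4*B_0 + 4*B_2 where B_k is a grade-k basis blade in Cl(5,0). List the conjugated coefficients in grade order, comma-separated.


Clifford conjugate sign for grade k: (-1)^(k(k+1)/2)
Grade 0: (-1)^(0*1/2) = (-1)^0 = 1, coeff 4 -> 4
Grade 2: (-1)^(2*3/2) = (-1)^3 = -1, coeff 4 -> -4
Conjugated coefficients: 4, -4


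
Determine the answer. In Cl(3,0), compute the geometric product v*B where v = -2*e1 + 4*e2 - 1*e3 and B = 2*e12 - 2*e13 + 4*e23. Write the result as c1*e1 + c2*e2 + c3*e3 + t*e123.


vB has grade-1 (vector) and grade-3 (trivector) parts: vB = (v _| B) + (v ^ B).
Vector part <vB>_1:
  e1: -v2*b12 - v3*b13 = -(4)*(2) - (-1)*(-2) = -10
  e2: v1*b12 - v3*b23 = (-2)*(2) - (-1)*(4) = 0
  e3: v1*b13 + v2*b23 = (-2)*(-2) + (4)*(4) = 20
Trivector part <vB>_3:
  e123: v1*b23 - v2*b13 + v3*b12 = (-2)*(4) - (4)*(-2) + (-1)*(2) = -2
vB = -10*e1 + 0*e2 + 20*e3 - 2*e123


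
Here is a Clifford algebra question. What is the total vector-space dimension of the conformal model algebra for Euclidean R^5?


The conformal model of R^5 uses Cl(6,1): the 5 Euclidean generators plus two extra orthogonal generators e+ (e+^2 = +1) and e- (e-^2 = -1), from which the null vectors e0, einf are built.
Number of generators m = 5 + 2 = 7.
dim Cl(p,q) = 2^m = 2^7 = 128


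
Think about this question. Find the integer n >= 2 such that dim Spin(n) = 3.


dim Spin(n) = dim so(n) = n(n-1)/2.
Solve n(n-1)/2 = 3, i.e. n^2 - n - 6 = 0.
Discriminant = 1 + 8*3 = 25
n = (1 + sqrt(25))/2 = (1 + 5)/2 = 3


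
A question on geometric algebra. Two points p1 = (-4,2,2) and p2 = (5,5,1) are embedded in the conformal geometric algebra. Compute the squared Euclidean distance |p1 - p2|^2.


p1 - p2 = (-9, -3, 1)
|p1 - p2|^2 = (-9)^2 + (-3)^2 + 1^2
= 81 + 9 + 1
= 91


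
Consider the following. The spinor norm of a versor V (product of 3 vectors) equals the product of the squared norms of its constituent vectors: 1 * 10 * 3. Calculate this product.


Spinor norm N(V) = |v1|^2 * |v2|^2 * ... * |v3|^2
= 1 * 10 * 3
Running product: 1, 10, 30
N(V) = 30


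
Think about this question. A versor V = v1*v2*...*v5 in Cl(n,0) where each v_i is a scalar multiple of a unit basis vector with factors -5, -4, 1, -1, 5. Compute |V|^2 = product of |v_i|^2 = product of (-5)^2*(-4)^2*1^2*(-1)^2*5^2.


Each vector v_i has |v_i|^2 = s_i^2
Squared scales: (-5)^2 = 25, (-4)^2 = 16, 1^2 = 1, (-1)^2 = 1, 5^2 = 25
|V|^2 = 25 * 16 * 1 * 1 * 25
= 10000


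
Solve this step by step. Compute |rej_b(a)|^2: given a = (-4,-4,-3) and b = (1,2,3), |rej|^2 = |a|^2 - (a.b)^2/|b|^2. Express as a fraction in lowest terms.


|a|^2 = (-4)^2 + (-4)^2 + (-3)^2 = 41
|b|^2 = 1^2 + 2^2 + 3^2 = 14
a . b = (-4)*1 + (-4)*2 + (-3)*3 = -21
(a.b)^2 = (-21)^2 = 441
|rej|^2 = 41 - 441/14
= (574 - 441)/14
= 133/14
In lowest terms: 19/2


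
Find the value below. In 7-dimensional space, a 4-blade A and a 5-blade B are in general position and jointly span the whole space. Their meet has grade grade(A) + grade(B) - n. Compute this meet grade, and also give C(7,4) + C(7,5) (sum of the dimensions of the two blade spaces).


Meet grade = grade(A) + grade(B) - n
= 4 + 5 - 7 = 2
C(7,4) = 35
C(7,5) = 21
dim_A + dim_B = 35 + 21 = 56


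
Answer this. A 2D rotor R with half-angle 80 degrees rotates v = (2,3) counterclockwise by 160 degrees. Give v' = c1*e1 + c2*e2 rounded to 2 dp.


Rotor R = cos(80deg) - sin(80deg)*e12
Rotation angle theta = 2 * 80 = 160 degrees
v' = R*v*~R rotates v by theta.
cos(160deg) = -0.9397, sin(160deg) = 0.3420
v'_1 = 2*cos(160deg) - 3*sin(160deg)
= 2*(-0.9397) - 3*0.3420
= -2.91
v'_2 = 2*sin(160deg) + 3*cos(160deg)
= 2*0.3420 + 3*(-0.9397)
= -2.14
v' = -2.91*e1 - 2.14*e2


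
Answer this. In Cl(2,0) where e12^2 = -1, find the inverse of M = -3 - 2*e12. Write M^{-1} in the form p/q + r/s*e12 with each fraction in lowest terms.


M = -3 - 2*e12, where e12^2 = -1.
Since M commutes with its reverse ~M = a - b*e12, M * ~M = a^2 - b^2*e12^2 = a^2 + b^2.
So M^{-1} = ~M / (a^2 + b^2) = (a - b*e12)/(a^2 + b^2).
a^2 + b^2 = 9 + 4 = 13
Scalar part = -3/13 = -3/13
Bivector coeff = 2/13 = 2/13
M^{-1} = -3/13 + 2/13*e12


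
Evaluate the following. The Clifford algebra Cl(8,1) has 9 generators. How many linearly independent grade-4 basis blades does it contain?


Number of grade-k basis blades in Cl(p,q) with n = p + q is C(n, k).
n = 8 + 1 = 9
C(9, 4) = 9! / (4! * 5!)
= 362880 / (24 * 120)
= 126


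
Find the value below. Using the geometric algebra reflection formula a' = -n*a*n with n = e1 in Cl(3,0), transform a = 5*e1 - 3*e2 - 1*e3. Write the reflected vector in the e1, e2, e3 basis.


Reflection formula: a' = -n*a*n, with n = e1 (unit vector, n^2 = 1).
For reflection through hyperplane perp to e1:
The component along e1 flips sign, others stay.
a = (5, -3, -1)
a' = (-5, -3, -1)
a' = -5*e1 - 3*e2 - 1*e3


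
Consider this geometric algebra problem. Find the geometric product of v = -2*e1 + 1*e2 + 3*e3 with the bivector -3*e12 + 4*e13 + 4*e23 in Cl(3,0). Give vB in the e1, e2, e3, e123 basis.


vB has grade-1 (vector) and grade-3 (trivector) parts: vB = (v _| B) + (v ^ B).
Vector part <vB>_1:
  e1: -v2*b12 - v3*b13 = -(1)*(-3) - (3)*(4) = -9
  e2: v1*b12 - v3*b23 = (-2)*(-3) - (3)*(4) = -6
  e3: v1*b13 + v2*b23 = (-2)*(4) + (1)*(4) = -4
Trivector part <vB>_3:
  e123: v1*b23 - v2*b13 + v3*b12 = (-2)*(4) - (1)*(4) + (3)*(-3) = -21
vB = -9*e1 - 6*e2 - 4*e3 - 21*e123
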